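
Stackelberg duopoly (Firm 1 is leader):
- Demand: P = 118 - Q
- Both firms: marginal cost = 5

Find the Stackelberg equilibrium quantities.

q₁* (leader) = 56.5, q₂* (follower) = 28.25

Work:
Follower's reaction: q₂ = (a - c - q₁)/2
Leader substitutes: π₁ = q₁·(a - q₁ - (a-c-q₁)/2 - c)
FOC: q₁* = (118 - 5)/2 = 56.50
Then: q₂* = (118 - 5 - 56.5)/2 = 28.25
Leader has first-mover advantage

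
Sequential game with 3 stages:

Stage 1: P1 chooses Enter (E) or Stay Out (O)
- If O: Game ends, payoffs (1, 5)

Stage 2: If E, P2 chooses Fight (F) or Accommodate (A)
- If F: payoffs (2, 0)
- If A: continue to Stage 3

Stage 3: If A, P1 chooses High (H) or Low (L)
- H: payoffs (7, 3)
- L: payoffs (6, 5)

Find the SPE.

SPE: (E, A, H); Outcome (7, 3)

Work:
Stage 3: P1 chooses H (7 vs 6)
Stage 2: P2: F->0, A->3 (anticipating H). Choose A
Stage 1: P1: O->1, E->7 (anticipating A, H). Choose E
SPE path: E -> A -> H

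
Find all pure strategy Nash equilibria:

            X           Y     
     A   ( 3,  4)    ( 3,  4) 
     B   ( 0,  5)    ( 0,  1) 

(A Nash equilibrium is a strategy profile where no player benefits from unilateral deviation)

Nash equilibrium: (A, X), (A, Y)

Work:
Best responses:
  P1 vs X: payoffs [3, 0] → best response A (payoff 3)
  P1 vs Y: payoffs [3, 0] → best response A (payoff 3)
  P2 vs A: payoffs [4, 4] → best response X/Y (payoff 4)
  P2 vs B: payoffs [5, 1] → best response X (payoff 5)
Mutual best responses: (A,X), (A,Y) → Nash equilibria.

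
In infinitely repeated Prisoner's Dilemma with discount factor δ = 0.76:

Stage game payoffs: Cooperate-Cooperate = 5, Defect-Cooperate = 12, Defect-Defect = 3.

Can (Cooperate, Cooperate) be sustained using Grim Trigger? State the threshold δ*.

δ* = 0.7778; since δ = 0.76 < 0.7778, cooperation cannot be sustained

Work:
For Grim Trigger:
Cooperate forever: 5/(1-δ)
Defect then punished: 12 + 3·δ/(1-δ)
Need: 5/(1-δ) ≥ 12 + 3·δ/(1-δ)
Solving: δ ≥ (T-R)/(T-P) = (12-5)/(12-3) = 0.7778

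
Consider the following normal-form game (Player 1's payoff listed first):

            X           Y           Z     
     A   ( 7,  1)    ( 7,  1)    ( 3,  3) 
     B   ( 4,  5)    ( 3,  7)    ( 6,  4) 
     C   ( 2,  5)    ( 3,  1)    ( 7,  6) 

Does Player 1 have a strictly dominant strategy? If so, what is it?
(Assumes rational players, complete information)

No strictly dominant strategy exists for Player 1

Work:
A strategy strictly dominates another if it gives a strictly higher payoff against every opponent action. Compare each pair of P1's strategies column-by-column:
  A vs B: [7 vs 4, 7 vs 3, 3 vs 6] → A does not strictly dominate B (column Z: 3 ≤ 6)
  A vs C: [7 vs 2, 7 vs 3, 3 vs 7] → A does not strictly dominate C (column Z: 3 ≤ 7)
  B vs A: [4 vs 7, 3 vs 7, 6 vs 3] → B does not strictly dominate A (column X: 4 ≤ 7)
  B vs C: [4 vs 2, 3 vs 3, 6 vs 7] → B does not strictly dominate C (column Y: 3 ≤ 3)
  C vs A: [2 vs 7, 3 vs 7, 7 vs 3] → C does not strictly dominate A (column X: 2 ≤ 7)
  C vs B: [2 vs 4, 3 vs 3, 7 vs 6] → C does not strictly dominate B (column X: 2 ≤ 4)
No single strategy strictly dominates all others → no strictly dominant strategy.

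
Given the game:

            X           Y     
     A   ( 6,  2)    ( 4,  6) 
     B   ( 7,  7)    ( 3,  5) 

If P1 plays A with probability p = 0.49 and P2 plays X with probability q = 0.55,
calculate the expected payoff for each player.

E[P1] = 5.151, E[P2] = 4.973

Work:
E[P1] = p·q·π₁(A,X) + p·(1-q)·π₁(A,Y) + (1-p)·q·π₁(B,X) + (1-p)·(1-q)·π₁(B,Y)
= 0.49·0.55·6 + 0.49·0.45·4 + 0.51·0.55·7 + 0.51·0.45·3
= 5.151

E[P2] = 4.973 (similar calculation)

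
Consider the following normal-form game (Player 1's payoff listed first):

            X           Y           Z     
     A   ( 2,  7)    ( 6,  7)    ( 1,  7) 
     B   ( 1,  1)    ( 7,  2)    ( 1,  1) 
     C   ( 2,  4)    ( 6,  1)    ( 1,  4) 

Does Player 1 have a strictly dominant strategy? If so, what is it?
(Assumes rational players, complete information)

No strictly dominant strategy exists for Player 1

Work:
A strategy strictly dominates another if it gives a strictly higher payoff against every opponent action. Compare each pair of P1's strategies column-by-column:
  A vs B: [2 vs 1, 6 vs 7, 1 vs 1] → A does not strictly dominate B (column Y: 6 ≤ 7)
  A vs C: [2 vs 2, 6 vs 6, 1 vs 1] → A does not strictly dominate C (column X: 2 ≤ 2)
  B vs A: [1 vs 2, 7 vs 6, 1 vs 1] → B does not strictly dominate A (column X: 1 ≤ 2)
  B vs C: [1 vs 2, 7 vs 6, 1 vs 1] → B does not strictly dominate C (column X: 1 ≤ 2)
  C vs A: [2 vs 2, 6 vs 6, 1 vs 1] → C does not strictly dominate A (column X: 2 ≤ 2)
  C vs B: [2 vs 1, 6 vs 7, 1 vs 1] → C does not strictly dominate B (column Y: 6 ≤ 7)
No single strategy strictly dominates all others → no strictly dominant strategy.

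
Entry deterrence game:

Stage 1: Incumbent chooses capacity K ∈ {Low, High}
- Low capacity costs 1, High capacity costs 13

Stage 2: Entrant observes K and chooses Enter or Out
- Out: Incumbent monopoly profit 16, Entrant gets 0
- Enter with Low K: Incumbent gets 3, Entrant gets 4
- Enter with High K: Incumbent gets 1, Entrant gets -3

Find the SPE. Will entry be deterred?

SPE: (High, Enter|Low, Out|High); Entry deterred. Incumbent net profit = 3

Work:
After Low K: Entrant enters (4 > 0)
After High K: Entrant stays out (-3 < 0)
Incumbent: Low → 3−1=2, High → 16−13=3
Incumbent chooses High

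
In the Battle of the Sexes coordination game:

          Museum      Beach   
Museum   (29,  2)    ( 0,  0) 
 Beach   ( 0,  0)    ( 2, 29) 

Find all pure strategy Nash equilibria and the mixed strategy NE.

Pure NE: (Museum, Museum) and (Beach, Beach); Mixed NE: p = 0.9355, q = 0.0645

Work:
Check pure NE:
(Museum, Museum): (29, 2) - no unilateral deviation beneficial
(Beach, Beach): (2, 29) - no unilateral deviation beneficial
Mixed NE: P1 plays Museum with p = 0.9355, P2 plays Museum with q = 0.0645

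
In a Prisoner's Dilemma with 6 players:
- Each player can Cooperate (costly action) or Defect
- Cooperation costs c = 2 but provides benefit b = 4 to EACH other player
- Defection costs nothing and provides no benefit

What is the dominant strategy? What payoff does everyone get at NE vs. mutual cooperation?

Dominant: Defect; NE payoff = 0; Coop payoff = 18

Work:
Defect dominates (saves cost c = 2, benefit to others is external)
NE: All defect → everyone gets 0
If all cooperate: each receives (5)×4 - 2 = 18
Social dilemma: 18 > 0 but NE gives 0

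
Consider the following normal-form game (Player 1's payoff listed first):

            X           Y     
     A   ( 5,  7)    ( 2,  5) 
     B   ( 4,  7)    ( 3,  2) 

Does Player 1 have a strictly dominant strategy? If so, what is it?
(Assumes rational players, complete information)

No strictly dominant strategy exists for Player 1

Work:
A strategy strictly dominates another if it gives a strictly higher payoff against every opponent action. Compare each pair of P1's strategies column-by-column:
  A vs B: [5 vs 4, 2 vs 3] → A does not strictly dominate B (column Y: 2 ≤ 3)
  B vs A: [4 vs 5, 3 vs 2] → B does not strictly dominate A (column X: 4 ≤ 5)
No single strategy strictly dominates all others → no strictly dominant strategy.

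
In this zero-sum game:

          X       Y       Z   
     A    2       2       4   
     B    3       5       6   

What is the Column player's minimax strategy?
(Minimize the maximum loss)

Column should play X, value = 3

Work:
Column player minimizes Row's maximum payoff:
Column X: max payoff to Row = 3
Column Y: max payoff to Row = 5
Column Z: max payoff to Row = 6
Minimum is 3, achieved by column X.
Minimax strategy: X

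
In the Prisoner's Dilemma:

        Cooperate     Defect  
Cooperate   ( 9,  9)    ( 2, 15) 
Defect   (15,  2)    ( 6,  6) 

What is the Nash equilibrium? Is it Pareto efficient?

(Defect, Defect) is NE; not Pareto efficient

Work:
Defect dominates Cooperate for both players:
If P2 cooperates: Defect (15) > Cooperate (9)
If P2 defects: Defect (6) > Cooperate (2)
NE: (Defect, Defect) with payoff (6, 6)
But (Cooperate, Cooperate) = (9, 9) Pareto dominates (6, 6)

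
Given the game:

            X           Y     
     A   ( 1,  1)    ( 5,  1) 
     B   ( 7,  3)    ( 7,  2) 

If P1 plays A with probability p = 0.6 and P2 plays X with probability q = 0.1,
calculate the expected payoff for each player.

E[P1] = 5.56, E[P2] = 1.44

Work:
E[P1] = p·q·π₁(A,X) + p·(1-q)·π₁(A,Y) + (1-p)·q·π₁(B,X) + (1-p)·(1-q)·π₁(B,Y)
= 0.6·0.1·1 + 0.6·0.9·5 + 0.4·0.1·7 + 0.4·0.9·7
= 5.56

E[P2] = 1.44 (similar calculation)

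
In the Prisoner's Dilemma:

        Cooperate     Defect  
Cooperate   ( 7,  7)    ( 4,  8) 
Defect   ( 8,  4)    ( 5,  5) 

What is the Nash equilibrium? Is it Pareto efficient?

(Defect, Defect) is NE; not Pareto efficient

Work:
Defect dominates Cooperate for both players:
If P2 cooperates: Defect (8) > Cooperate (7)
If P2 defects: Defect (5) > Cooperate (4)
NE: (Defect, Defect) with payoff (5, 5)
But (Cooperate, Cooperate) = (7, 7) Pareto dominates (5, 5)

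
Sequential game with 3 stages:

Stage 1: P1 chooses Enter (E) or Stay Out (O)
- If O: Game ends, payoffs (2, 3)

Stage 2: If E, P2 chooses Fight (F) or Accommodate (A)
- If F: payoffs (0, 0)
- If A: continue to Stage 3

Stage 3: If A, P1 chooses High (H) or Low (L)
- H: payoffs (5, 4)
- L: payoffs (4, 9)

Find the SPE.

SPE: (E, A, H); Outcome (5, 4)

Work:
Stage 3: P1 chooses H (5 vs 4)
Stage 2: P2: F->0, A->4 (anticipating H). Choose A
Stage 1: P1: O->2, E->5 (anticipating A, H). Choose E
SPE path: E -> A -> H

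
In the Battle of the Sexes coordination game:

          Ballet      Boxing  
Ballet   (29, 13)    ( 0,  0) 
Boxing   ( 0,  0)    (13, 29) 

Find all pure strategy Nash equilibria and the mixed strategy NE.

Pure NE: (Ballet, Ballet) and (Boxing, Boxing); Mixed NE: p = 0.6905, q = 0.3095

Work:
Check pure NE:
(Ballet, Ballet): (29, 13) - no unilateral deviation beneficial
(Boxing, Boxing): (13, 29) - no unilateral deviation beneficial
Mixed NE: P1 plays Ballet with p = 0.6905, P2 plays Ballet with q = 0.3095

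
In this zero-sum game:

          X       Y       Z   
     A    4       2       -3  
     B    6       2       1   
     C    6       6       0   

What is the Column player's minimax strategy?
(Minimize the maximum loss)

Column should play Z, value = 1

Work:
Column player minimizes Row's maximum payoff:
Column X: max payoff to Row = 6
Column Y: max payoff to Row = 6
Column Z: max payoff to Row = 1
Minimum is 1, achieved by column Z.
Minimax strategy: Z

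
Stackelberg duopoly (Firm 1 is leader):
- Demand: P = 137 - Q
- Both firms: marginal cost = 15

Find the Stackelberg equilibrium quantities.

q₁* (leader) = 61.0, q₂* (follower) = 30.5

Work:
Follower's reaction: q₂ = (a - c - q₁)/2
Leader substitutes: π₁ = q₁·(a - q₁ - (a-c-q₁)/2 - c)
FOC: q₁* = (137 - 15)/2 = 61.00
Then: q₂* = (137 - 15 - 61.0)/2 = 30.50
Leader has first-mover advantage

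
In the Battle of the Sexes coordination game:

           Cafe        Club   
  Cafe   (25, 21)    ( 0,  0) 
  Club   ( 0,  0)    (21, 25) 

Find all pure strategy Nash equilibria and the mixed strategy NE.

Pure NE: (Cafe, Cafe) and (Club, Club); Mixed NE: p = 0.5435, q = 0.4565

Work:
Check pure NE:
(Cafe, Cafe): (25, 21) - no unilateral deviation beneficial
(Club, Club): (21, 25) - no unilateral deviation beneficial
Mixed NE: P1 plays Cafe with p = 0.5435, P2 plays Cafe with q = 0.4565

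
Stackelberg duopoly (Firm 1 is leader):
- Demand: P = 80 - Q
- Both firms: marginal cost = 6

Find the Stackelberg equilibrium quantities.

q₁* (leader) = 37.0, q₂* (follower) = 18.5

Work:
Follower's reaction: q₂ = (a - c - q₁)/2
Leader substitutes: π₁ = q₁·(a - q₁ - (a-c-q₁)/2 - c)
FOC: q₁* = (80 - 6)/2 = 37.00
Then: q₂* = (80 - 6 - 37.0)/2 = 18.50
Leader has first-mover advantage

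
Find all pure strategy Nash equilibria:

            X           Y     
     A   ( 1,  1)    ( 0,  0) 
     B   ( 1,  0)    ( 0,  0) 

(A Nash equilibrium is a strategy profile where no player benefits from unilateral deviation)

Nash equilibrium: (A, X), (B, X), (B, Y)

Work:
Best responses:
  P1 vs X: payoffs [1, 1] → best response A/B (payoff 1)
  P1 vs Y: payoffs [0, 0] → best response A/B (payoff 0)
  P2 vs A: payoffs [1, 0] → best response X (payoff 1)
  P2 vs B: payoffs [0, 0] → best response X/Y (payoff 0)
Mutual best responses: (A,X), (B,X), (B,Y) → Nash equilibria.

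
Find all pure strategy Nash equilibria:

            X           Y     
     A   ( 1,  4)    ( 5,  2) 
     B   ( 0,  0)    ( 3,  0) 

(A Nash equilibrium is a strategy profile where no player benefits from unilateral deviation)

Nash equilibrium: (A, X)

Work:
Best responses:
  P1 vs X: payoffs [1, 0] → best response A (payoff 1)
  P1 vs Y: payoffs [5, 3] → best response A (payoff 5)
  P2 vs A: payoffs [4, 2] → best response X (payoff 4)
  P2 vs B: payoffs [0, 0] → best response X/Y (payoff 0)
Mutual best responses: (A,X) → Nash equilibria.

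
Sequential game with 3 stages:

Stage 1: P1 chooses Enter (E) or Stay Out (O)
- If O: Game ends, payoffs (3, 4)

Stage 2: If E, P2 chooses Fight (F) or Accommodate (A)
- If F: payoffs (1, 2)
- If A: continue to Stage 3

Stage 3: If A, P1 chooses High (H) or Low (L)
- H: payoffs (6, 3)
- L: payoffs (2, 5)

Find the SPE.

SPE: (E, A, H); Outcome (6, 3)

Work:
Stage 3: P1 chooses H (6 vs 2)
Stage 2: P2: F->2, A->3 (anticipating H). Choose A
Stage 1: P1: O->3, E->6 (anticipating A, H). Choose E
SPE path: E -> A -> H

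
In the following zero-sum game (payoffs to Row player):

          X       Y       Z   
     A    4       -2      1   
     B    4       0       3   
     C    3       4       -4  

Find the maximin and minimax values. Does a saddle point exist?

Maximin = 0, Minimax = 3, Saddle: False

Work:
Row minimums: [-2, 0, -4] → maximin = 0
Column maximums: [4, 4, 3] → minimax = 3
No saddle point (maximin ≠ minimax). Mixed strategy needed.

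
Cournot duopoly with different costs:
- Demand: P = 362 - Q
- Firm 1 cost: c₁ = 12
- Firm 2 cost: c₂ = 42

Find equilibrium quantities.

q₁* = 126.67, q₂* = 96.67

Work:
Reaction: q₁ = (362 - 12 - q₂)/2
Reaction: q₂ = (362 - 42 - q₁)/2
Solve simultaneously:
q₁* = (362 - 2×12 + 42)/3 = 126.67
q₂* = (362 - 2×42 + 12)/3 = 96.67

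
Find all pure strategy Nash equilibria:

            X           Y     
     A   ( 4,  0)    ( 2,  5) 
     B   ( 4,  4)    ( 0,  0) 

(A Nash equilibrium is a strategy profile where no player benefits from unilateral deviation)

Nash equilibrium: (A, Y), (B, X)

Work:
Best responses:
  P1 vs X: payoffs [4, 4] → best response A/B (payoff 4)
  P1 vs Y: payoffs [2, 0] → best response A (payoff 2)
  P2 vs A: payoffs [0, 5] → best response Y (payoff 5)
  P2 vs B: payoffs [4, 0] → best response X (payoff 4)
Mutual best responses: (A,Y), (B,X) → Nash equilibria.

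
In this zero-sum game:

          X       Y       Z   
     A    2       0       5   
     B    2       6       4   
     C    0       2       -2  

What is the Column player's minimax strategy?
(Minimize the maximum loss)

Column should play X, value = 2

Work:
Column player minimizes Row's maximum payoff:
Column X: max payoff to Row = 2
Column Y: max payoff to Row = 6
Column Z: max payoff to Row = 5
Minimum is 2, achieved by column X.
Minimax strategy: X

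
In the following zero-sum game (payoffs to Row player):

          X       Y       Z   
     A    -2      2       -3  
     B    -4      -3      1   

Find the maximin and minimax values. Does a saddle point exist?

Maximin = -3, Minimax = -2, Saddle: False

Work:
Row minimums: [-3, -4] → maximin = -3
Column maximums: [-2, 2, 1] → minimax = -2
No saddle point (maximin ≠ minimax). Mixed strategy needed.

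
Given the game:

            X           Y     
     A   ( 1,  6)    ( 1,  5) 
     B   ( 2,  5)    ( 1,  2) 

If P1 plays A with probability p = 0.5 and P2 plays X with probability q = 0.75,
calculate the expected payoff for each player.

E[P1] = 1.375, E[P2] = 5.0

Work:
E[P1] = p·q·π₁(A,X) + p·(1-q)·π₁(A,Y) + (1-p)·q·π₁(B,X) + (1-p)·(1-q)·π₁(B,Y)
= 0.5·0.75·1 + 0.5·0.25·1 + 0.5·0.75·2 + 0.5·0.25·1
= 1.375

E[P2] = 5.0 (similar calculation)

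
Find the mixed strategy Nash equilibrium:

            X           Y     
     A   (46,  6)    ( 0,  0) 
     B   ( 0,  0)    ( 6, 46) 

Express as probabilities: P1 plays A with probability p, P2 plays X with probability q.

p = 0.8846, q = 0.1154

Work:
Find probabilities that make opponent indifferent:
P2 chooses q to make P1 indifferent between A and B
P1 chooses p to make P2 indifferent between X and Y
Mixed NE: P1 plays (A: 0.8846, B: 0.1154), P2 plays (X: 0.1154, Y: 0.8846)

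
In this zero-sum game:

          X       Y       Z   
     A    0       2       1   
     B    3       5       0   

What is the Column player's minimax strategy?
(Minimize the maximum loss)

Column should play Z, value = 1

Work:
Column player minimizes Row's maximum payoff:
Column X: max payoff to Row = 3
Column Y: max payoff to Row = 5
Column Z: max payoff to Row = 1
Minimum is 1, achieved by column Z.
Minimax strategy: Z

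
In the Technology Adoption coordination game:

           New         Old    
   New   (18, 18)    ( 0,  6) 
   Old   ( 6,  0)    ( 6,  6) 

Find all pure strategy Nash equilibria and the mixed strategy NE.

Pure NE: (New, New) and (Old, Old); Mixed NE: p = 0.3333, q = 0.3333

Work:
Check pure NE:
(New, New): (18, 18) - no unilateral deviation beneficial
(Old, Old): (6, 6) - no unilateral deviation beneficial
Mixed NE: P1 plays New with p = 0.3333, P2 plays New with q = 0.3333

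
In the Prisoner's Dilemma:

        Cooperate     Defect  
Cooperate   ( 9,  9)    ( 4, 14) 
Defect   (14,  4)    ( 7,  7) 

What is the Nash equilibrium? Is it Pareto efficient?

(Defect, Defect) is NE; not Pareto efficient

Work:
Defect dominates Cooperate for both players:
If P2 cooperates: Defect (14) > Cooperate (9)
If P2 defects: Defect (7) > Cooperate (4)
NE: (Defect, Defect) with payoff (7, 7)
But (Cooperate, Cooperate) = (9, 9) Pareto dominates (7, 7)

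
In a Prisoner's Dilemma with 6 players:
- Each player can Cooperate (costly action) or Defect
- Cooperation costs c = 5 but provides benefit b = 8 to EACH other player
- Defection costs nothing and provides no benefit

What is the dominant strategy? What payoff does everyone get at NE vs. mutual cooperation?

Dominant: Defect; NE payoff = 0; Coop payoff = 35

Work:
Defect dominates (saves cost c = 5, benefit to others is external)
NE: All defect → everyone gets 0
If all cooperate: each receives (5)×8 - 5 = 35
Social dilemma: 35 > 0 but NE gives 0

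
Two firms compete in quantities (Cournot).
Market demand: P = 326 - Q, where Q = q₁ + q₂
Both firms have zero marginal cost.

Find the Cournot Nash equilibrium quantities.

q₁* = q₂* = 108.67; P* = 108.67

Work:
Profit: π_i = P·q_i = (a - q_i - q_j)·q_i
FOC: ∂π_i/∂q_i = a - 2q_i - q_j = 0
Reaction function: q_i = (326 - q_j)/2
Symmetry: q* = 326/3 = 108.67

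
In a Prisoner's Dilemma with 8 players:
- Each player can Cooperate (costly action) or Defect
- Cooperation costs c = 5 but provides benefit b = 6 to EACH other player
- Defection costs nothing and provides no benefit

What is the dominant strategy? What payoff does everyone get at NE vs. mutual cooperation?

Dominant: Defect; NE payoff = 0; Coop payoff = 37

Work:
Defect dominates (saves cost c = 5, benefit to others is external)
NE: All defect → everyone gets 0
If all cooperate: each receives (7)×6 - 5 = 37
Social dilemma: 37 > 0 but NE gives 0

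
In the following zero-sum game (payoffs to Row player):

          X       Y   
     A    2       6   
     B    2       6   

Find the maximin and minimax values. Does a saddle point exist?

Maximin = 2, Minimax = 2, Saddle: True

Work:
Row minimums: [2, 2] → maximin = 2
Column maximums: [2, 6] → minimax = 2
Saddle point exists! Game value = 2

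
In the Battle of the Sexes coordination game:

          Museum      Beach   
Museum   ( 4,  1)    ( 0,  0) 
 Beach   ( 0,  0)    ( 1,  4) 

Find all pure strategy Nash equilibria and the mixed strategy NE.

Pure NE: (Museum, Museum) and (Beach, Beach); Mixed NE: p = 0.8, q = 0.2

Work:
Check pure NE:
(Museum, Museum): (4, 1) - no unilateral deviation beneficial
(Beach, Beach): (1, 4) - no unilateral deviation beneficial
Mixed NE: P1 plays Museum with p = 0.8, P2 plays Museum with q = 0.2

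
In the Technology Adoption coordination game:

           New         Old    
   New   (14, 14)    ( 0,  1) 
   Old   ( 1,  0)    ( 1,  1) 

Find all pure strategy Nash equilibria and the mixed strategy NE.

Pure NE: (New, New) and (Old, Old); Mixed NE: p = 0.0714, q = 0.0714

Work:
Check pure NE:
(New, New): (14, 14) - no unilateral deviation beneficial
(Old, Old): (1, 1) - no unilateral deviation beneficial
Mixed NE: P1 plays New with p = 0.0714, P2 plays New with q = 0.0714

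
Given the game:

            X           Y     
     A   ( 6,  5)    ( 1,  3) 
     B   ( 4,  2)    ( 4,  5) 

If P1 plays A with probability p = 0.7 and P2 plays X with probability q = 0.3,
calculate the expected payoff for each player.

E[P1] = 2.95, E[P2] = 3.75

Work:
E[P1] = p·q·π₁(A,X) + p·(1-q)·π₁(A,Y) + (1-p)·q·π₁(B,X) + (1-p)·(1-q)·π₁(B,Y)
= 0.7·0.3·6 + 0.7·0.7·1 + 0.3·0.3·4 + 0.3·0.7·4
= 2.95

E[P2] = 3.75 (similar calculation)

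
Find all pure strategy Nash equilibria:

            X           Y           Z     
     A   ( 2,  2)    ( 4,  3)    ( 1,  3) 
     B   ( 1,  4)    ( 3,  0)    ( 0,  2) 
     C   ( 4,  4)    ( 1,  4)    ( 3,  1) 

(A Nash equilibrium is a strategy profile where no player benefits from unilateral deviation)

Nash equilibrium: (A, Y), (C, X)

Work:
Best responses:
  P1 vs X: payoffs [2, 1, 4] → best response C (payoff 4)
  P1 vs Y: payoffs [4, 3, 1] → best response A (payoff 4)
  P1 vs Z: payoffs [1, 0, 3] → best response C (payoff 3)
  P2 vs A: payoffs [2, 3, 3] → best response Y/Z (payoff 3)
  P2 vs B: payoffs [4, 0, 2] → best response X (payoff 4)
  P2 vs C: payoffs [4, 4, 1] → best response X/Y (payoff 4)
Mutual best responses: (A,Y), (C,X) → Nash equilibria.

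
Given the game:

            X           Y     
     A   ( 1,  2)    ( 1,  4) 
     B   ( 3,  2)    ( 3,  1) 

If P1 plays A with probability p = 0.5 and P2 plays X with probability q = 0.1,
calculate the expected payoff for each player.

E[P1] = 2.0, E[P2] = 2.45

Work:
E[P1] = p·q·π₁(A,X) + p·(1-q)·π₁(A,Y) + (1-p)·q·π₁(B,X) + (1-p)·(1-q)·π₁(B,Y)
= 0.5·0.1·1 + 0.5·0.9·1 + 0.5·0.1·3 + 0.5·0.9·3
= 2.0

E[P2] = 2.45 (similar calculation)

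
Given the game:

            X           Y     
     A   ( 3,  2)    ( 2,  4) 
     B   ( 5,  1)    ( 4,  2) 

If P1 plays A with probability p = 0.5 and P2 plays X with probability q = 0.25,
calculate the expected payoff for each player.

E[P1] = 3.25, E[P2] = 2.625

Work:
E[P1] = p·q·π₁(A,X) + p·(1-q)·π₁(A,Y) + (1-p)·q·π₁(B,X) + (1-p)·(1-q)·π₁(B,Y)
= 0.5·0.25·3 + 0.5·0.75·2 + 0.5·0.25·5 + 0.5·0.75·4
= 3.25

E[P2] = 2.625 (similar calculation)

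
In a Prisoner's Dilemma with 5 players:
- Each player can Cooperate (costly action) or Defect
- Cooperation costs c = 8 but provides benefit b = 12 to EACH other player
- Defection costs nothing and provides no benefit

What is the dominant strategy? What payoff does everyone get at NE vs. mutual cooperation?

Dominant: Defect; NE payoff = 0; Coop payoff = 40

Work:
Defect dominates (saves cost c = 8, benefit to others is external)
NE: All defect → everyone gets 0
If all cooperate: each receives (4)×12 - 8 = 40
Social dilemma: 40 > 0 but NE gives 0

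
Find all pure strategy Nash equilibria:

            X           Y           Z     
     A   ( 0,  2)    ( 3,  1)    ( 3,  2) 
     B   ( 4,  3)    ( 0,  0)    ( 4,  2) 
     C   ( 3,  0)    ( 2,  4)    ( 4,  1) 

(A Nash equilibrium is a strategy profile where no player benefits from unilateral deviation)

Nash equilibrium: (B, X)

Work:
Best responses:
  P1 vs X: payoffs [0, 4, 3] → best response B (payoff 4)
  P1 vs Y: payoffs [3, 0, 2] → best response A (payoff 3)
  P1 vs Z: payoffs [3, 4, 4] → best response B/C (payoff 4)
  P2 vs A: payoffs [2, 1, 2] → best response X/Z (payoff 2)
  P2 vs B: payoffs [3, 0, 2] → best response X (payoff 3)
  P2 vs C: payoffs [0, 4, 1] → best response Y (payoff 4)
Mutual best responses: (B,X) → Nash equilibria.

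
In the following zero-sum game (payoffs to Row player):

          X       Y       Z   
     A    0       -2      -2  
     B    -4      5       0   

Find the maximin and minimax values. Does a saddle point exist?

Maximin = -2, Minimax = 0, Saddle: False

Work:
Row minimums: [-2, -4] → maximin = -2
Column maximums: [0, 5, 0] → minimax = 0
No saddle point (maximin ≠ minimax). Mixed strategy needed.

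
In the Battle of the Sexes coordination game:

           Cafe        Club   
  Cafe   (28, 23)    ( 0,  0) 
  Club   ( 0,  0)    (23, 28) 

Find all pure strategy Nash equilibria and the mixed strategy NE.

Pure NE: (Cafe, Cafe) and (Club, Club); Mixed NE: p = 0.549, q = 0.451

Work:
Check pure NE:
(Cafe, Cafe): (28, 23) - no unilateral deviation beneficial
(Club, Club): (23, 28) - no unilateral deviation beneficial
Mixed NE: P1 plays Cafe with p = 0.549, P2 plays Cafe with q = 0.451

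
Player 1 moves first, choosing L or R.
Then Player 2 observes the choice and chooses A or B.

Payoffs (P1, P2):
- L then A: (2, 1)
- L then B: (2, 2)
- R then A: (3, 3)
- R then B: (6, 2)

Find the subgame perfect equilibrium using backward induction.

P1 plays R, P2 plays B after L and A after R; Payoff (3, 3)

Work:
Backward induction:
After L: P2 chooses B → P1 gets 2
After R: P2 chooses A → P1 gets 3
P1 chooses R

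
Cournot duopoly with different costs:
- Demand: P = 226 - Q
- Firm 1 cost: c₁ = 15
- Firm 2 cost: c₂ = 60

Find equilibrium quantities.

q₁* = 85.33, q₂* = 40.33

Work:
Reaction: q₁ = (226 - 15 - q₂)/2
Reaction: q₂ = (226 - 60 - q₁)/2
Solve simultaneously:
q₁* = (226 - 2×15 + 60)/3 = 85.33
q₂* = (226 - 2×60 + 15)/3 = 40.33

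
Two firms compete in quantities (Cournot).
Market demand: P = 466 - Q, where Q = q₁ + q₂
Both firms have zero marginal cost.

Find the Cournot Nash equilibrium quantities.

q₁* = q₂* = 155.33; P* = 155.33

Work:
Profit: π_i = P·q_i = (a - q_i - q_j)·q_i
FOC: ∂π_i/∂q_i = a - 2q_i - q_j = 0
Reaction function: q_i = (466 - q_j)/2
Symmetry: q* = 466/3 = 155.33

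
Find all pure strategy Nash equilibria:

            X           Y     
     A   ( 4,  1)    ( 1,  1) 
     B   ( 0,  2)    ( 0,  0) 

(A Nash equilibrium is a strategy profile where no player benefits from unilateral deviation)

Nash equilibrium: (A, X), (A, Y)

Work:
Best responses:
  P1 vs X: payoffs [4, 0] → best response A (payoff 4)
  P1 vs Y: payoffs [1, 0] → best response A (payoff 1)
  P2 vs A: payoffs [1, 1] → best response X/Y (payoff 1)
  P2 vs B: payoffs [2, 0] → best response X (payoff 2)
Mutual best responses: (A,X), (A,Y) → Nash equilibria.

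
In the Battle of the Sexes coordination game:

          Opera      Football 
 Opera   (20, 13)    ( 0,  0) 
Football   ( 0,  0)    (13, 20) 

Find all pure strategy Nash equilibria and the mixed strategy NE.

Pure NE: (Opera, Opera) and (Football, Football); Mixed NE: p = 0.6061, q = 0.3939

Work:
Check pure NE:
(Opera, Opera): (20, 13) - no unilateral deviation beneficial
(Football, Football): (13, 20) - no unilateral deviation beneficial
Mixed NE: P1 plays Opera with p = 0.6061, P2 plays Opera with q = 0.3939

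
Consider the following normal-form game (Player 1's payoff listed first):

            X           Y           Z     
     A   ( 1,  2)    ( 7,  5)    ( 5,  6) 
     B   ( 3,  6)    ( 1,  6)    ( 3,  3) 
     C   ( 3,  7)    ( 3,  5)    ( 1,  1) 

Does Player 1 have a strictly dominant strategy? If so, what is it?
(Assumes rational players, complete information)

No strictly dominant strategy exists for Player 1

Work:
A strategy strictly dominates another if it gives a strictly higher payoff against every opponent action. Compare each pair of P1's strategies column-by-column:
  A vs B: [1 vs 3, 7 vs 1, 5 vs 3] → A does not strictly dominate B (column X: 1 ≤ 3)
  A vs C: [1 vs 3, 7 vs 3, 5 vs 1] → A does not strictly dominate C (column X: 1 ≤ 3)
  B vs A: [3 vs 1, 1 vs 7, 3 vs 5] → B does not strictly dominate A (column Y: 1 ≤ 7)
  B vs C: [3 vs 3, 1 vs 3, 3 vs 1] → B does not strictly dominate C (column X: 3 ≤ 3)
  C vs A: [3 vs 1, 3 vs 7, 1 vs 5] → C does not strictly dominate A (column Y: 3 ≤ 7)
  C vs B: [3 vs 3, 3 vs 1, 1 vs 3] → C does not strictly dominate B (column X: 3 ≤ 3)
No single strategy strictly dominates all others → no strictly dominant strategy.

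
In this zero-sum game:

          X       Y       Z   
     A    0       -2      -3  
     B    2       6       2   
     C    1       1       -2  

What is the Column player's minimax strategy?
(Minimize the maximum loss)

Column should play X or Z (all achieve the minimum), value = 2

Work:
Column player minimizes Row's maximum payoff:
Column X: max payoff to Row = 2
Column Y: max payoff to Row = 6
Column Z: max payoff to Row = 2
Minimum is 2, achieved by columns X, Z (tied).
Each of X or Z is a minimax strategy.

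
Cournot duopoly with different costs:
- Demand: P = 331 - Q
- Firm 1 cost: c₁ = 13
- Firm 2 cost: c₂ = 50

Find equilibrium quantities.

q₁* = 118.33, q₂* = 81.33

Work:
Reaction: q₁ = (331 - 13 - q₂)/2
Reaction: q₂ = (331 - 50 - q₁)/2
Solve simultaneously:
q₁* = (331 - 2×13 + 50)/3 = 118.33
q₂* = (331 - 2×50 + 13)/3 = 81.33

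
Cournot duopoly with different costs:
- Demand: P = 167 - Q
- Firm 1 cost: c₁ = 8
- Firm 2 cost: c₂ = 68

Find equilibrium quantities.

q₁* = 73.0, q₂* = 13.0

Work:
Reaction: q₁ = (167 - 8 - q₂)/2
Reaction: q₂ = (167 - 68 - q₁)/2
Solve simultaneously:
q₁* = (167 - 2×8 + 68)/3 = 73.0
q₂* = (167 - 2×68 + 8)/3 = 13.0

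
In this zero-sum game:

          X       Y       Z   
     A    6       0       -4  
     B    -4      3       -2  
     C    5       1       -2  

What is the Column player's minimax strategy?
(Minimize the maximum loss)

Column should play Z, value = -2

Work:
Column player minimizes Row's maximum payoff:
Column X: max payoff to Row = 6
Column Y: max payoff to Row = 3
Column Z: max payoff to Row = -2
Minimum is -2, achieved by column Z.
Minimax strategy: Z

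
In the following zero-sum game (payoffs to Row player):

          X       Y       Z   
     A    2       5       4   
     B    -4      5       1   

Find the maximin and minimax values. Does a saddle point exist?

Maximin = 2, Minimax = 2, Saddle: True

Work:
Row minimums: [2, -4] → maximin = 2
Column maximums: [2, 5, 4] → minimax = 2
Saddle point exists! Game value = 2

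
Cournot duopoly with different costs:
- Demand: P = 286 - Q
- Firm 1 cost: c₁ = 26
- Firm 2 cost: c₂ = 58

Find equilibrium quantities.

q₁* = 97.33, q₂* = 65.33

Work:
Reaction: q₁ = (286 - 26 - q₂)/2
Reaction: q₂ = (286 - 58 - q₁)/2
Solve simultaneously:
q₁* = (286 - 2×26 + 58)/3 = 97.33
q₂* = (286 - 2×58 + 26)/3 = 65.33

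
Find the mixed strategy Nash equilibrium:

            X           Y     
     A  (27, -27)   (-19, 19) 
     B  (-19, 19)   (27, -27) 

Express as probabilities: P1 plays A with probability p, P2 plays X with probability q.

p = 0.5, q = 0.5

Work:
Find probabilities that make opponent indifferent:
P2 chooses q to make P1 indifferent between A and B
P1 chooses p to make P2 indifferent between X and Y
Mixed NE: P1 plays (A: 0.5, B: 0.5), P2 plays (X: 0.5, Y: 0.5)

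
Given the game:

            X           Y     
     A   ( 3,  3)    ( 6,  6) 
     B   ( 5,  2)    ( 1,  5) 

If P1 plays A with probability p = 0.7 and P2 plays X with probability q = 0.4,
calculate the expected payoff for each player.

E[P1] = 4.14, E[P2] = 4.5

Work:
E[P1] = p·q·π₁(A,X) + p·(1-q)·π₁(A,Y) + (1-p)·q·π₁(B,X) + (1-p)·(1-q)·π₁(B,Y)
= 0.7·0.4·3 + 0.7·0.6·6 + 0.3·0.4·5 + 0.3·0.6·1
= 4.14

E[P2] = 4.5 (similar calculation)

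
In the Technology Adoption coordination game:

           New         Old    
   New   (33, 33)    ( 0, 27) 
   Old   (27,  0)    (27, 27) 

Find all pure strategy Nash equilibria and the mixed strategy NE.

Pure NE: (New, New) and (Old, Old); Mixed NE: p = 0.8182, q = 0.8182

Work:
Check pure NE:
(New, New): (33, 33) - no unilateral deviation beneficial
(Old, Old): (27, 27) - no unilateral deviation beneficial
Mixed NE: P1 plays New with p = 0.8182, P2 plays New with q = 0.8182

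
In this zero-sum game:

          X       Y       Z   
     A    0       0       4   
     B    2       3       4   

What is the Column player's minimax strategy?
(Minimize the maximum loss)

Column should play X, value = 2

Work:
Column player minimizes Row's maximum payoff:
Column X: max payoff to Row = 2
Column Y: max payoff to Row = 3
Column Z: max payoff to Row = 4
Minimum is 2, achieved by column X.
Minimax strategy: X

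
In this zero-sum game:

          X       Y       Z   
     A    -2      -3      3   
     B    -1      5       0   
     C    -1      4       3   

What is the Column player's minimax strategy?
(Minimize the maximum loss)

Column should play X, value = -1

Work:
Column player minimizes Row's maximum payoff:
Column X: max payoff to Row = -1
Column Y: max payoff to Row = 5
Column Z: max payoff to Row = 3
Minimum is -1, achieved by column X.
Minimax strategy: X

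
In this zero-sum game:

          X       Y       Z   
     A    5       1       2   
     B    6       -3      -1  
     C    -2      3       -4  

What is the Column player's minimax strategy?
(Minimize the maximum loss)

Column should play Z, value = 2

Work:
Column player minimizes Row's maximum payoff:
Column X: max payoff to Row = 6
Column Y: max payoff to Row = 3
Column Z: max payoff to Row = 2
Minimum is 2, achieved by column Z.
Minimax strategy: Z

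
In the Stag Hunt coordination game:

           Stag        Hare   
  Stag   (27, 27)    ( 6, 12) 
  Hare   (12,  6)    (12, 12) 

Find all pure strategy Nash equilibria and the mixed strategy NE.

Pure NE: (Stag, Stag) and (Hare, Hare); Mixed NE: p = 0.2857, q = 0.2857

Work:
Check pure NE:
(Stag, Stag): (27, 27) - no unilateral deviation beneficial
(Hare, Hare): (12, 12) - no unilateral deviation beneficial
Mixed NE: P1 plays Stag with p = 0.2857, P2 plays Stag with q = 0.2857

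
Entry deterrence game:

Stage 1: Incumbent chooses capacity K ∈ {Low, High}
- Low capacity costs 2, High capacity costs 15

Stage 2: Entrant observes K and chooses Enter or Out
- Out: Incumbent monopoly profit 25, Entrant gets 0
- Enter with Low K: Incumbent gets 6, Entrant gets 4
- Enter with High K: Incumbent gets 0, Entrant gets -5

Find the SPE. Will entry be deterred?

SPE: (High, Enter|Low, Out|High); Entry deterred. Incumbent net profit = 10

Work:
After Low K: Entrant enters (4 > 0)
After High K: Entrant stays out (-5 < 0)
Incumbent: Low → 6−2=4, High → 25−15=10
Incumbent chooses High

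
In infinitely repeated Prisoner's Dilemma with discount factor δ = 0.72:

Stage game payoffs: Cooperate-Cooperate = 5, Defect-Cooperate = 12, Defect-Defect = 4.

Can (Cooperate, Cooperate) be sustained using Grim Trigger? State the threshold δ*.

δ* = 0.875; since δ = 0.72 < 0.875, cooperation cannot be sustained

Work:
For Grim Trigger:
Cooperate forever: 5/(1-δ)
Defect then punished: 12 + 4·δ/(1-δ)
Need: 5/(1-δ) ≥ 12 + 4·δ/(1-δ)
Solving: δ ≥ (T-R)/(T-P) = (12-5)/(12-4) = 0.875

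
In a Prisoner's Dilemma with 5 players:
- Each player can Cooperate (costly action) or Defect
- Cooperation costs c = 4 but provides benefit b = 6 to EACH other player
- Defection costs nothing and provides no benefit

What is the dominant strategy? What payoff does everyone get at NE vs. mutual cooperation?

Dominant: Defect; NE payoff = 0; Coop payoff = 20

Work:
Defect dominates (saves cost c = 4, benefit to others is external)
NE: All defect → everyone gets 0
If all cooperate: each receives (4)×6 - 4 = 20
Social dilemma: 20 > 0 but NE gives 0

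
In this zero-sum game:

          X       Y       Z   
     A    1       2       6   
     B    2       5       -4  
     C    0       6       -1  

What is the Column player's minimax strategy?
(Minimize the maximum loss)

Column should play X, value = 2

Work:
Column player minimizes Row's maximum payoff:
Column X: max payoff to Row = 2
Column Y: max payoff to Row = 6
Column Z: max payoff to Row = 6
Minimum is 2, achieved by column X.
Minimax strategy: X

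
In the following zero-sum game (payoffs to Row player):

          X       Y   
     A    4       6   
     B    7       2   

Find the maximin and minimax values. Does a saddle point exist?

Maximin = 4, Minimax = 6, Saddle: False

Work:
Row minimums: [4, 2] → maximin = 4
Column maximums: [7, 6] → minimax = 6
No saddle point (maximin ≠ minimax). Mixed strategy needed.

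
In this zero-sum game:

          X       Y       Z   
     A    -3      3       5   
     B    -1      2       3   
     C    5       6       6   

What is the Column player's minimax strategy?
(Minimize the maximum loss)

Column should play X, value = 5

Work:
Column player minimizes Row's maximum payoff:
Column X: max payoff to Row = 5
Column Y: max payoff to Row = 6
Column Z: max payoff to Row = 6
Minimum is 5, achieved by column X.
Minimax strategy: X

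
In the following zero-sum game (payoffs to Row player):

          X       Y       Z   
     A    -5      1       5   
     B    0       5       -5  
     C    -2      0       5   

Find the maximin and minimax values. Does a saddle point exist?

Maximin = -2, Minimax = 0, Saddle: False

Work:
Row minimums: [-5, -5, -2] → maximin = -2
Column maximums: [0, 5, 5] → minimax = 0
No saddle point (maximin ≠ minimax). Mixed strategy needed.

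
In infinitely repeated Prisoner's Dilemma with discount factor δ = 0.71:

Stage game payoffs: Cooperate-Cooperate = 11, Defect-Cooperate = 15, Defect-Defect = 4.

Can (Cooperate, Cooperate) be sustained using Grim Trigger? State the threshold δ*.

δ* = 0.3636; since δ = 0.71 ≥ 0.3636, cooperation can be sustained

Work:
For Grim Trigger:
Cooperate forever: 11/(1-δ)
Defect then punished: 15 + 4·δ/(1-δ)
Need: 11/(1-δ) ≥ 15 + 4·δ/(1-δ)
Solving: δ ≥ (T-R)/(T-P) = (15-11)/(15-4) = 0.3636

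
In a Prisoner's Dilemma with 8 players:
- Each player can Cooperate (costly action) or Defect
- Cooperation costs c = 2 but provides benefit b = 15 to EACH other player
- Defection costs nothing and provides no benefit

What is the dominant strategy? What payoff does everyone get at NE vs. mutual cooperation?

Dominant: Defect; NE payoff = 0; Coop payoff = 103

Work:
Defect dominates (saves cost c = 2, benefit to others is external)
NE: All defect → everyone gets 0
If all cooperate: each receives (7)×15 - 2 = 103
Social dilemma: 103 > 0 but NE gives 0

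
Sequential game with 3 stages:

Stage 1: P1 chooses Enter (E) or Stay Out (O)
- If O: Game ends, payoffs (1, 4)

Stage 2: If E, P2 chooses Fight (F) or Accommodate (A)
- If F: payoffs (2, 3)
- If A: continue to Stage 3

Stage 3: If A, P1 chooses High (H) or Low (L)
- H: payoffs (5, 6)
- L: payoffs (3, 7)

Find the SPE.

SPE: (E, A, H); Outcome (5, 6)

Work:
Stage 3: P1 chooses H (5 vs 3)
Stage 2: P2: F->3, A->6 (anticipating H). Choose A
Stage 1: P1: O->1, E->5 (anticipating A, H). Choose E
SPE path: E -> A -> H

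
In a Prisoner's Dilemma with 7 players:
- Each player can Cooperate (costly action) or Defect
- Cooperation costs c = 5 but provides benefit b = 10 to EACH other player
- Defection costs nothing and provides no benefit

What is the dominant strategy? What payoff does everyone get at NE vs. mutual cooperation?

Dominant: Defect; NE payoff = 0; Coop payoff = 55

Work:
Defect dominates (saves cost c = 5, benefit to others is external)
NE: All defect → everyone gets 0
If all cooperate: each receives (6)×10 - 5 = 55
Social dilemma: 55 > 0 but NE gives 0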